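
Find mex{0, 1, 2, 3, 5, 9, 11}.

The values 0, 1, 2, 3 are all present; 4 is the first non-negative integer missing from the set.

4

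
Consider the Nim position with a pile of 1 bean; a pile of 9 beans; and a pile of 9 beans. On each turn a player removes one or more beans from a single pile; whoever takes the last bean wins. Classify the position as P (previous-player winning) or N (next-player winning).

N-position

Nim-sum: 1 ⊕ 9 ⊕ 9 = 1.
The nim-sum is 1 ≠ 0, so this is an N-position: the player to move can win.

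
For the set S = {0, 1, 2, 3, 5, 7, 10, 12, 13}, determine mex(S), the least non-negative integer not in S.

4

The values 0, 1, 2, 3 are all present; 4 is the first non-negative integer missing from the set.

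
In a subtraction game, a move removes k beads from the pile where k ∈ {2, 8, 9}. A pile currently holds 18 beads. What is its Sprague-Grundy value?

1

Compute g(0), g(1), … for moves {2, 8, 9}:
k:     0  1  2  3  4  5  6  7  8  9 10 11 12 13 14 15 16 17 18
g(k):  0  0  1  1  0  0  1  1  2  2  3  0  2  1  3  0  0  1  1
So g(18) = 1.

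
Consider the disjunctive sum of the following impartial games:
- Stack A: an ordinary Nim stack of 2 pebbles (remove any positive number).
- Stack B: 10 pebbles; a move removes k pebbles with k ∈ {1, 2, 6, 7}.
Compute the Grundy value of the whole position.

Stack A is a plain Nim stack of size 2, so its Grundy value is 2.
Build the Grundy sequence for stack B with g(k) = mex{g(k−s) : s ∈ {1, 2, 6, 7}, s ≤ k}:
k:     0  1  2  3  4  5  6  7  8  9 10
g(k):  0  1  2  0  1  2  3  4  0  1  2
So g(10) = 2.
By the Sprague-Grundy theorem, the Grundy value of a sum of independent games is the XOR of the component values.
Combined value = 2 ⊕ 2 = 0.

0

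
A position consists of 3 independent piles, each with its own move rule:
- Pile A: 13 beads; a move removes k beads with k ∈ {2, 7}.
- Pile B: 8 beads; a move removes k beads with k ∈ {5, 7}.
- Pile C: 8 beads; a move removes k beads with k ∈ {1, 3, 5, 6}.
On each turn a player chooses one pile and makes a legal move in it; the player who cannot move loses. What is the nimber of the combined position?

For pile A, compute g(0), g(1), … with moves {2, 7}:
k:     0  1  2  3  4  5  6  7  8  9 10 11 12 13
g(k):  0  0  1  1  0  0  1  1  2  0  0  1  1  0
So g(13) = 0.
Grundy values for pile B (subtraction set {5, 7}):
g(0) = mex{} = 0
g(1) = mex{} = 0
g(2) = mex{} = 0
g(3) = mex{} = 0
g(4) = mex{} = 0
g(5) = mex{0} = 1
g(6) = mex{0} = 1
g(7) = mex{0} = 1
g(8) = mex{0} = 1
So g(8) = 1.
Build the Grundy sequence for pile C with g(k) = mex{g(k−s) : s ∈ {1, 3, 5, 6}, s ≤ k}:
k:     0  1  2  3  4  5  6  7  8
g(k):  0  1  0  1  0  1  2  3  2
So g(8) = 2.
By the Sprague-Grundy theorem, the Grundy value of a sum of independent games is the XOR of the component values.
Combined value = 0 ⊕ 1 ⊕ 2 = 3.

3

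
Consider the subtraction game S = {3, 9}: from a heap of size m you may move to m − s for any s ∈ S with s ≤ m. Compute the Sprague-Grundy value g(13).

Grundy values for subtraction set {3, 9}:
k:     0  1  2  3  4  5  6  7  8  9 10 11 12 13
g(k):  0  0  0  1  1  1  0  0  0  1  1  1  0  0
So g(13) = 0.

0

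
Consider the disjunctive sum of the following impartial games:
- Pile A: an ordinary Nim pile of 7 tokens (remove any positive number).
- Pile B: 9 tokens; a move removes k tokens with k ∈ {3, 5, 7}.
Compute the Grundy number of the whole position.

4

Pile A is a plain Nim pile of size 7, so its Grundy value is 7.
Build the Grundy sequence for pile B with g(k) = mex{g(k−s) : s ∈ {3, 5, 7}, s ≤ k}:
k:     0  1  2  3  4  5  6  7  8  9
g(k):  0  0  0  1  1  1  2  2  2  3
So g(9) = 3.
The value of a disjunctive sum is the nim-sum of the parts.
Combined value = 7 XOR 3 = 4.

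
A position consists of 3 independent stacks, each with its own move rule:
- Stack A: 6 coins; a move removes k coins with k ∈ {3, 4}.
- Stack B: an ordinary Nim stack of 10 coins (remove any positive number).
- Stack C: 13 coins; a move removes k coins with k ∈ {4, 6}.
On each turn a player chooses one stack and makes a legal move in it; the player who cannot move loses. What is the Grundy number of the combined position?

Grundy values for stack A (subtraction set {3, 4}):
g(0) = mex{} = 0
g(1) = mex{} = 0
g(2) = mex{} = 0
g(3) = mex{0} = 1
g(4) = mex{0} = 1
g(5) = mex{0} = 1
g(6) = mex{0,1} = 2
So g(6) = 2.
Stack B is a plain Nim stack of size 10, so its Grundy value is 10.
Build the Grundy sequence for stack C with g(k) = mex{g(k−s) : s ∈ {4, 6}, s ≤ k}:
k:     0  1  2  3  4  5  6  7  8  9 10 11 12 13
g(k):  0  0  0  0  1  1  1  1  2  2  0  0  0  0
So g(13) = 0.
By the Sprague-Grundy theorem, the Grundy value of a sum of independent games is the XOR of the component values.
Combined value = 2 XOR 10 XOR 0 = 8.

8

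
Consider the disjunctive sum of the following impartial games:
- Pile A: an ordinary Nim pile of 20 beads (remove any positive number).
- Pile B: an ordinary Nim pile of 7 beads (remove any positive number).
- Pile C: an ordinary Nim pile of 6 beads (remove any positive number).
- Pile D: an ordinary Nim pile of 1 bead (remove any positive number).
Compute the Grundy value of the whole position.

20

Pile A is a plain Nim pile of size 20, so its Grundy value is 20.
Pile B is a plain Nim pile of size 7, so its Grundy value is 7.
Pile C is a plain Nim pile of size 6, so its Grundy value is 6.
Pile D is a plain Nim pile of size 1, so its Grundy value is 1.
By the Sprague-Grundy theorem, the Grundy value of a sum of independent games is the XOR of the component values.
Combined value = 20 XOR 7 XOR 6 XOR 1 = 20.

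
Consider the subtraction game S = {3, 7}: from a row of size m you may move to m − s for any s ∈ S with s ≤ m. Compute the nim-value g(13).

1

Compute g(0), g(1), … for moves {3, 7}:
k:     0  1  2  3  4  5  6  7  8  9 10 11 12 13
g(k):  0  0  0  1  1  1  0  2  2  1  0  0  0  1
So g(13) = 1.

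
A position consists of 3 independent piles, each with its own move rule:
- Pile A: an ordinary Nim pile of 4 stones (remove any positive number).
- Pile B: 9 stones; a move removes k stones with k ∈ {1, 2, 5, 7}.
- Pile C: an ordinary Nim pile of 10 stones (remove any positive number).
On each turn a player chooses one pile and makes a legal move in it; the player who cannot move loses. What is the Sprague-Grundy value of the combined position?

Pile A is a plain Nim pile of size 4, so its Grundy value is 4.
For pile B, compute g(0), g(1), … with moves {1, 2, 5, 7}:
g(0) = mex{} = 0
g(1) = mex{0} = 1
g(2) = mex{0,1} = 2
g(3) = mex{1,2} = 0
g(4) = mex{0,2} = 1
g(5) = mex{0,1} = 2
g(6) = mex{1,2} = 0
g(7) = mex{0,2} = 1
g(8) = mex{0,1} = 2
g(9) = mex{1,2} = 0
So g(9) = 0.
Pile C is a plain Nim pile of size 10, so its Grundy value is 10.
The value of a disjunctive sum is the nim-sum of the parts.
Combined value = 4 XOR 0 XOR 10 = 14.

14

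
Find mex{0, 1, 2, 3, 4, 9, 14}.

The values 0, 1, 2, 3, 4 are all present; 5 is the first non-negative integer missing from the set.

5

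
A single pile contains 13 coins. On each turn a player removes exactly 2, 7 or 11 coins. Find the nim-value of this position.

0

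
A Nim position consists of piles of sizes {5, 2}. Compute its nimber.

Nim-sum: 5 XOR 2 = 7.

7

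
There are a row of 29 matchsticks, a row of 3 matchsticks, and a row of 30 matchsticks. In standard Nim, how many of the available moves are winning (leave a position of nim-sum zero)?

In binary:
  11101  (29)
  00011  (3)
  11110  (30)
  -----
  00000  (0)
The nim-sum is already 0, so every move leaves a nonzero nim-sum — there are no winning moves.

0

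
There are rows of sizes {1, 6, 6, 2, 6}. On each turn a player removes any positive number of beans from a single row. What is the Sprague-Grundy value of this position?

5

In binary:
  001  (1)
  110  (6)
  110  (6)
  010  (2)
  110  (6)
  ---
  101  (5)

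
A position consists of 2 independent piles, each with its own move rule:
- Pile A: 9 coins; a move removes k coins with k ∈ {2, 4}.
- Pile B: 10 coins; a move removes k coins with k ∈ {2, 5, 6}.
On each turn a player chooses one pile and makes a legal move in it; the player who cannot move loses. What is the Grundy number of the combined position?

0

For pile A, compute g(0), g(1), … with moves {2, 4}:
k:     0  1  2  3  4  5  6  7  8  9
g(k):  0  0  1  1  2  2  0  0  1  1
So g(9) = 1.
For pile B, compute g(0), g(1), … with moves {2, 5, 6}:
k:     0  1  2  3  4  5  6  7  8  9 10
g(k):  0  0  1  1  0  2  1  3  0  2  1
So g(10) = 1.
By the Sprague-Grundy theorem, the Grundy value of a sum of independent games is the XOR of the component values.
Combined value = 1 ⊕ 1 = 0.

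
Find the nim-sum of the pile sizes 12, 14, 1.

Write each in binary and XOR column by column:
  1100  (12)
  1110  (14)
  0001  (1)
  ----
  0011  (3)

3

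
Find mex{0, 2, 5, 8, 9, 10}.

1

0 is in the set but 1 is not, so the mex is 1.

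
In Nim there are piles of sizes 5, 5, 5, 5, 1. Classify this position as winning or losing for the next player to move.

In binary:
  101  (5)
  101  (5)
  101  (5)
  101  (5)
  001  (1)
  ---
  001  (1)
The nim-sum is 1 ≠ 0, so this is an N-position: the player to move can win.

Winning position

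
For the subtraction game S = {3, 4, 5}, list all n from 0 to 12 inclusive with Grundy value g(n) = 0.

Compute g(0), g(1), … for moves {3, 4, 5}:
k:     0  1  2  3  4  5  6  7  8  9 10 11 12
g(k):  0  0  0  1  1  1  2  2  0  0  0  1  1
The P-positions (g = 0) in 0..12 are 0, 1, 2, 8, 9, 10.

0, 1, 2, 8, 9, 10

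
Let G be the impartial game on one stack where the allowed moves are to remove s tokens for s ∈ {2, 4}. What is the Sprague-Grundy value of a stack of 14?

Compute g(0), g(1), … for moves {2, 4}:
g(0) = mex{} = 0
g(1) = mex{} = 0
g(2) = mex{0} = 1
g(3) = mex{0} = 1
g(4) = mex{0,1} = 2
g(5) = mex{0,1} = 2
g(6) = mex{1,2} = 0
g(7) = mex{1,2} = 0
g(8) = mex{0,2} = 1
g(9) = mex{0,2} = 1
g(10) = mex{0,1} = 2
g(11) = mex{0,1} = 2
g(12) = mex{1,2} = 0
g(13) = mex{1,2} = 0
g(14) = mex{0,2} = 1
So g(14) = 1.

1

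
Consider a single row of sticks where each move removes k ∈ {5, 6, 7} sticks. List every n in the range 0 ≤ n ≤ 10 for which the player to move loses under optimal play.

Grundy values for subtraction set {5, 6, 7}:
g(0) = mex{} = 0
g(1) = mex{} = 0
g(2) = mex{} = 0
g(3) = mex{} = 0
g(4) = mex{} = 0
g(5) = mex{0} = 1
g(6) = mex{0} = 1
g(7) = mex{0} = 1
g(8) = mex{0} = 1
g(9) = mex{0} = 1
g(10) = mex{0,1} = 2
The P-positions (g = 0) in 0..10 are 0, 1, 2, 3, 4.

0, 1, 2, 3, 4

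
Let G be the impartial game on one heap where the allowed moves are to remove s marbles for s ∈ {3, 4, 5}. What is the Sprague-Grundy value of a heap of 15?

Compute g(0), g(1), … for moves {3, 4, 5}:
k:     0  1  2  3  4  5  6  7  8  9 10 11 12 13 14 15
g(k):  0  0  0  1  1  1  2  2  0  0  0  1  1  1  2  2
So g(15) = 2.

2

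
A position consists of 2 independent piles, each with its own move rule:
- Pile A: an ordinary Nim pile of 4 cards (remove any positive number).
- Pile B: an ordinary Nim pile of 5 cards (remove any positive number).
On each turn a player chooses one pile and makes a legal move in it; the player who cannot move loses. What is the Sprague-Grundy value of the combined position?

1

Pile A is a plain Nim pile of size 4, so its Grundy value is 4.
Pile B is a plain Nim pile of size 5, so its Grundy value is 5.
The value of a disjunctive sum is the nim-sum of the parts.
Combined value = 4 ⊕ 5 = 1.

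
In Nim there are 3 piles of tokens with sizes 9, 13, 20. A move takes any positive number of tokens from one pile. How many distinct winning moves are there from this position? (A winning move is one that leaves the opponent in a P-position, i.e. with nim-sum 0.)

Write each in binary and XOR column by column:
  01001  (9)
  01101  (13)
  10100  (20)
  -----
  10000  (16)
The overall nim-sum is X = 16. A pile of size p has a winning move iff p XOR X < p (reduce it to p XOR X).
  9: 9 XOR 16 = 25 ≥ 9 — no move.
  13: 13 XOR 16 = 29 ≥ 13 — no move.
  20: 20 XOR 16 = 4 < 20 — winning move (to 4).
That gives 1 winning move.

1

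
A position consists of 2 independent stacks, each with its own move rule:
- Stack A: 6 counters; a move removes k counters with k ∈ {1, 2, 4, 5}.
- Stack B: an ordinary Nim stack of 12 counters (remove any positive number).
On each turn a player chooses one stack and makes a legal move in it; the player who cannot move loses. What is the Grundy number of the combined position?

Build the Grundy sequence for stack A with g(k) = mex{g(k−s) : s ∈ {1, 2, 4, 5}, s ≤ k}:
k:     0  1  2  3  4  5  6
g(k):  0  1  2  0  1  2  0
So g(6) = 0.
Stack B is a plain Nim stack of size 12, so its Grundy value is 12.
The value of a disjunctive sum is the nim-sum of the parts.
Combined value = 0 ⊕ 12 = 12.

12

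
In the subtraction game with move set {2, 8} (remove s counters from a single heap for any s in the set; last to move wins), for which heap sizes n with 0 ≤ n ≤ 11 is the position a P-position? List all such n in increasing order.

0, 1, 4, 5, 10, 11

Grundy values for subtraction set {2, 8}:
g(0) = mex{} = 0
g(1) = mex{} = 0
g(2) = mex{0} = 1
g(3) = mex{0} = 1
g(4) = mex{1} = 0
g(5) = mex{1} = 0
g(6) = mex{0} = 1
g(7) = mex{0} = 1
g(8) = mex{0,1} = 2
g(9) = mex{0,1} = 2
g(10) = mex{1,2} = 0
g(11) = mex{1,2} = 0
The P-positions (g = 0) in 0..11 are 0, 1, 4, 5, 10, 11.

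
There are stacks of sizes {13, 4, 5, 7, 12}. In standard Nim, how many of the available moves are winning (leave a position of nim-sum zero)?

Nim-sum: 13 ^ 4 ^ 5 ^ 7 ^ 12 = 7.
The overall nim-sum is X = 7. A stack of size p has a winning move iff p XOR X < p (reduce it to p XOR X).
  13: 13 XOR 7 = 10 < 13 — winning move (to 10).
  4: 4 XOR 7 = 3 < 4 — winning move (to 3).
  5: 5 XOR 7 = 2 < 5 — winning move (to 2).
  7: 7 XOR 7 = 0 < 7 — winning move (to 0).
  12: 12 XOR 7 = 11 < 12 — winning move (to 11).
That gives 5 winning moves.

5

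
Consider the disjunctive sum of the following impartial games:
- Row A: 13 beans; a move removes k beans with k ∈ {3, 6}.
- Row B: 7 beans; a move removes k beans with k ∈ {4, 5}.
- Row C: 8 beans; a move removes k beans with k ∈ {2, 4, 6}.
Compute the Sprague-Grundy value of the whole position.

0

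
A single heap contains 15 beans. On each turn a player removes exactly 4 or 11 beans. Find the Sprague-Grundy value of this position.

0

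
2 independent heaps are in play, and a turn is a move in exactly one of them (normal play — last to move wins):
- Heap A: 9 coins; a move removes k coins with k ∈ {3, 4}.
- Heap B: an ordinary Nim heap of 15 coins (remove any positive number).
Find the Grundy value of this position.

Grundy values for heap A (subtraction set {3, 4}):
g(0) = mex{} = 0
g(1) = mex{} = 0
g(2) = mex{} = 0
g(3) = mex{0} = 1
g(4) = mex{0} = 1
g(5) = mex{0} = 1
g(6) = mex{0,1} = 2
g(7) = mex{1} = 0
g(8) = mex{1} = 0
g(9) = mex{1,2} = 0
So g(9) = 0.
Heap B is a plain Nim heap of size 15, so its Grundy value is 15.
By the Sprague-Grundy theorem, the Grundy value of a sum of independent games is the XOR of the component values.
Combined value = 0 XOR 15 = 15.

15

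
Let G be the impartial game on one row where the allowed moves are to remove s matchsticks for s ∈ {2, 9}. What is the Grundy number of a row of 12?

Grundy values for subtraction set {2, 9}:
g(0) = mex{} = 0
g(1) = mex{} = 0
g(2) = mex{0} = 1
g(3) = mex{0} = 1
g(4) = mex{1} = 0
g(5) = mex{1} = 0
g(6) = mex{0} = 1
g(7) = mex{0} = 1
g(8) = mex{1} = 0
g(9) = mex{0,1} = 2
g(10) = mex{0} = 1
g(11) = mex{1,2} = 0
g(12) = mex{1} = 0
So g(12) = 0.

0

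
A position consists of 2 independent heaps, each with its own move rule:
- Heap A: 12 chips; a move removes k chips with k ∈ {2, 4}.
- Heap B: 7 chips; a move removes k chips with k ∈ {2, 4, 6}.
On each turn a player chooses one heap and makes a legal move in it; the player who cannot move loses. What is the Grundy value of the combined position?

Build the Grundy sequence for heap A with g(k) = mex{g(k−s) : s ∈ {2, 4}, s ≤ k}:
k:     0  1  2  3  4  5  6  7  8  9 10 11 12
g(k):  0  0  1  1  2  2  0  0  1  1  2  2  0
So g(12) = 0.
For heap B, compute g(0), g(1), … with moves {2, 4, 6}:
k:     0  1  2  3  4  5  6  7
g(k):  0  0  1  1  2  2  3  3
So g(7) = 3.
By the Sprague-Grundy theorem, the Grundy value of a sum of independent games is the XOR of the component values.
Combined value = 0 XOR 3 = 3.

3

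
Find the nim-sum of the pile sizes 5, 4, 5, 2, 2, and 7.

Nim-sum: 5 XOR 4 XOR 5 XOR 2 XOR 2 XOR 7 = 3.

3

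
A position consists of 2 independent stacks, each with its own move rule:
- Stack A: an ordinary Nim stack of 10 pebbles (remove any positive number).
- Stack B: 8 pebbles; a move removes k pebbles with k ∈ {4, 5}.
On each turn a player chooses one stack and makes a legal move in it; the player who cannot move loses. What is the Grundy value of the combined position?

8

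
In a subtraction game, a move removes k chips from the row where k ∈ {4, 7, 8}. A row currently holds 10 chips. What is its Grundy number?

Compute g(0), g(1), … for moves {4, 7, 8}:
k:     0  1  2  3  4  5  6  7  8  9 10
g(k):  0  0  0  0  1  1  1  1  2  2  2
So g(10) = 2.

2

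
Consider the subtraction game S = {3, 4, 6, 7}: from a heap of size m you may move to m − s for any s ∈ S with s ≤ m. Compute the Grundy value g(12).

0

Build the Grundy sequence with g(k) = mex{g(k−s) : s ∈ {3, 4, 6, 7}, s ≤ k}:
k:     0  1  2  3  4  5  6  7  8  9 10 11 12
g(k):  0  0  0  1  1  1  2  2  2  3  0  0  0
So g(12) = 0.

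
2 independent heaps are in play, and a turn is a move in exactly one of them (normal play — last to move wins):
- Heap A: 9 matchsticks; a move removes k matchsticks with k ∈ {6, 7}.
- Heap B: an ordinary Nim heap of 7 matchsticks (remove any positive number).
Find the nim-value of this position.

Build the Grundy sequence for heap A with g(k) = mex{g(k−s) : s ∈ {6, 7}, s ≤ k}:
k:     0  1  2  3  4  5  6  7  8  9
g(k):  0  0  0  0  0  0  1  1  1  1
So g(9) = 1.
Heap B is a plain Nim heap of size 7, so its Grundy value is 7.
By the Sprague-Grundy theorem, the Grundy value of a sum of independent games is the XOR of the component values.
Combined value = 1 ⊕ 7 = 6.

6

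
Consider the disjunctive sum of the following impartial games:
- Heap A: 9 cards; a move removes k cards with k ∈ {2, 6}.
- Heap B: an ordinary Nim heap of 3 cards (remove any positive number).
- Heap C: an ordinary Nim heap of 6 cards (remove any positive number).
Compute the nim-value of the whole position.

5

Build the Grundy sequence for heap A with g(k) = mex{g(k−s) : s ∈ {2, 6}, s ≤ k}:
g(0) = mex{} = 0
g(1) = mex{} = 0
g(2) = mex{0} = 1
g(3) = mex{0} = 1
g(4) = mex{1} = 0
g(5) = mex{1} = 0
g(6) = mex{0} = 1
g(7) = mex{0} = 1
g(8) = mex{1} = 0
g(9) = mex{1} = 0
So g(9) = 0.
Heap B is a plain Nim heap of size 3, so its Grundy value is 3.
Heap C is a plain Nim heap of size 6, so its Grundy value is 6.
By the Sprague-Grundy theorem, the Grundy value of a sum of independent games is the XOR of the component values.
Combined value = 0 ⊕ 3 ⊕ 6 = 5.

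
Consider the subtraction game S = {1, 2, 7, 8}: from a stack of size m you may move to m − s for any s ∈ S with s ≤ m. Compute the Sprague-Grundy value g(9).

Grundy values for subtraction set {1, 2, 7, 8}:
k:     0  1  2  3  4  5  6  7  8  9
g(k):  0  1  2  0  1  2  0  1  2  0
So g(9) = 0.

0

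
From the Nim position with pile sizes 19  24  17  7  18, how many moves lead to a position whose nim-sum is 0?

1

Nim-sum: 19 ^ 24 ^ 17 ^ 7 ^ 18 = 15.
The overall nim-sum is X = 15. A pile of size p has a winning move iff p XOR X < p (reduce it to p XOR X).
  19: 19 XOR 15 = 28 ≥ 19 — no move.
  24: 24 XOR 15 = 23 < 24 — winning move (to 23).
  17: 17 XOR 15 = 30 ≥ 17 — no move.
  7: 7 XOR 15 = 8 ≥ 7 — no move.
  18: 18 XOR 15 = 29 ≥ 18 — no move.
That gives 1 winning move.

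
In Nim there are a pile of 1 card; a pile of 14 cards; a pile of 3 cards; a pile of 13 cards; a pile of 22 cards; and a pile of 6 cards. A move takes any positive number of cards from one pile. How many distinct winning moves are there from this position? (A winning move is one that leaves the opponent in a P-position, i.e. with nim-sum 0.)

1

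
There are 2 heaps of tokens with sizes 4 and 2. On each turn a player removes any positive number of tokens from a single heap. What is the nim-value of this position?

6

In binary:
  100  (4)
  010  (2)
  ---
  110  (6)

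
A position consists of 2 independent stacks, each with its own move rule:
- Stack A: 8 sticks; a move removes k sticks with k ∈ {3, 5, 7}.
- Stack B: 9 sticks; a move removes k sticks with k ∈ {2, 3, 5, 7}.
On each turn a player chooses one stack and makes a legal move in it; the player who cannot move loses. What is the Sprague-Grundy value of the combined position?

2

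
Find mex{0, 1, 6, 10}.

2

The values 0, 1 are all present; 2 is the first non-negative integer missing from the set.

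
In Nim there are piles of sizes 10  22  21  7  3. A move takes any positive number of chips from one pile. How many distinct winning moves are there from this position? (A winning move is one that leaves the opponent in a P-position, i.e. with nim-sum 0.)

Nim-sum: 10 ⊕ 22 ⊕ 21 ⊕ 7 ⊕ 3 = 13.
The overall nim-sum is X = 13. A pile of size p has a winning move iff p XOR X < p (reduce it to p XOR X).
  10: 10 XOR 13 = 7 < 10 — winning move (to 7).
  22: 22 XOR 13 = 27 ≥ 22 — no move.
  21: 21 XOR 13 = 24 ≥ 21 — no move.
  7: 7 XOR 13 = 10 ≥ 7 — no move.
  3: 3 XOR 13 = 14 ≥ 3 — no move.
That gives 1 winning move.

1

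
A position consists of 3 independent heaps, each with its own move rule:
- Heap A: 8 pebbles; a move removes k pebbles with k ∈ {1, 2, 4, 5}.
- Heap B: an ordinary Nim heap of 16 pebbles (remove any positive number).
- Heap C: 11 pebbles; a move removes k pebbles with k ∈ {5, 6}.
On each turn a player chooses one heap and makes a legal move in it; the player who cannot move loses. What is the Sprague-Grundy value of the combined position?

18

For heap A, compute g(0), g(1), … with moves {1, 2, 4, 5}:
g(0) = mex{} = 0
g(1) = mex{0} = 1
g(2) = mex{0,1} = 2
g(3) = mex{1,2} = 0
g(4) = mex{0,2} = 1
g(5) = mex{0,1} = 2
g(6) = mex{1,2} = 0
g(7) = mex{0,2} = 1
g(8) = mex{0,1} = 2
So g(8) = 2.
Heap B is a plain Nim heap of size 16, so its Grundy value is 16.
Grundy values for heap C (subtraction set {5, 6}):
g(0) = mex{} = 0
g(1) = mex{} = 0
g(2) = mex{} = 0
g(3) = mex{} = 0
g(4) = mex{} = 0
g(5) = mex{0} = 1
g(6) = mex{0} = 1
g(7) = mex{0} = 1
g(8) = mex{0} = 1
g(9) = mex{0} = 1
g(10) = mex{0,1} = 2
g(11) = mex{1} = 0
So g(11) = 0.
By the Sprague-Grundy theorem, the Grundy value of a sum of independent games is the XOR of the component values.
Combined value = 2 ⊕ 16 ⊕ 0 = 18.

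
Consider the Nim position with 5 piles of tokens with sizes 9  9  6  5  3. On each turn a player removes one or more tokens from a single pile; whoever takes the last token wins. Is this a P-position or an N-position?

Write each in binary and XOR column by column:
  1001  (9)
  1001  (9)
  0110  (6)
  0101  (5)
  0011  (3)
  ----
  0000  (0)
The nim-sum is 0, so this is a P-position: the player to move is in a losing position under optimal play.

P-position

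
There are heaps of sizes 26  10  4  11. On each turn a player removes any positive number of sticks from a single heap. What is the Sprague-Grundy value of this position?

31

Bitwise XOR of the heap sizes:
  11010  (26)
  01010  (10)
  00100  (4)
  01011  (11)
  -----
  11111  (31)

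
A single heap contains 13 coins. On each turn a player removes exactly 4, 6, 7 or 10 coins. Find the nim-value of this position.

Compute g(0), g(1), … for moves {4, 6, 7, 10}:
g(0) = mex{} = 0
g(1) = mex{} = 0
g(2) = mex{} = 0
g(3) = mex{} = 0
g(4) = mex{0} = 1
g(5) = mex{0} = 1
g(6) = mex{0} = 1
g(7) = mex{0} = 1
g(8) = mex{0,1} = 2
g(9) = mex{0,1} = 2
g(10) = mex{0,1} = 2
g(11) = mex{0,1} = 2
g(12) = mex{0,1,2} = 3
g(13) = mex{0,1,2} = 3
So g(13) = 3.

3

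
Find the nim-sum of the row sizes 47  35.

12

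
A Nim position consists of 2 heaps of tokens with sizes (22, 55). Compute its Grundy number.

33

In binary:
  010110  (22)
  110111  (55)
  ------
  100001  (33)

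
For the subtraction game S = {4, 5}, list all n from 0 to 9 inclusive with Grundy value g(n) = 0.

0, 1, 2, 3, 9

Grundy values for subtraction set {4, 5}:
k:     0  1  2  3  4  5  6  7  8  9
g(k):  0  0  0  0  1  1  1  1  2  0
The P-positions (g = 0) in 0..9 are 0, 1, 2, 3, 9.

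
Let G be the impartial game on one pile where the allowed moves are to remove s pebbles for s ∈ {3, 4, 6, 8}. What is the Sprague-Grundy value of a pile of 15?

1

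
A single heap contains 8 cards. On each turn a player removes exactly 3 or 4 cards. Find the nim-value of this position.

Build the Grundy sequence with g(k) = mex{g(k−s) : s ∈ {3, 4}, s ≤ k}:
g(0) = mex{} = 0
g(1) = mex{} = 0
g(2) = mex{} = 0
g(3) = mex{0} = 1
g(4) = mex{0} = 1
g(5) = mex{0} = 1
g(6) = mex{0,1} = 2
g(7) = mex{1} = 0
g(8) = mex{1} = 0
So g(8) = 0.

0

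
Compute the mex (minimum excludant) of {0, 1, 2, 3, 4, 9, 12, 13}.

5

The values 0, 1, 2, 3, 4 are all present; 5 is the first non-negative integer missing from the set.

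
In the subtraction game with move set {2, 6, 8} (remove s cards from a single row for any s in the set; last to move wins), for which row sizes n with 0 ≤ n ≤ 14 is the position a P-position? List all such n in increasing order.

0, 1, 4, 5, 14

Build the Grundy sequence with g(k) = mex{g(k−s) : s ∈ {2, 6, 8}, s ≤ k}:
k:     0  1  2  3  4  5  6  7  8  9 10 11 12 13 14
g(k):  0  0  1  1  0  0  1  1  2  2  3  3  2  2  0
The P-positions (g = 0) in 0..14 are 0, 1, 4, 5, 14.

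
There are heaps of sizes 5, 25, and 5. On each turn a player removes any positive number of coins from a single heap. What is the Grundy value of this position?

25

Nim-sum: 5 ⊕ 25 ⊕ 5 = 25.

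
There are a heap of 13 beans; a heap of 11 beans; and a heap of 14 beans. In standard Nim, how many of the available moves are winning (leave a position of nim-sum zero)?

3

Compute the nim-sum pairwise:
13 XOR 11 = 6
6 XOR 14 = 8
The overall nim-sum is X = 8. A heap of size p has a winning move iff p XOR X < p (reduce it to p XOR X).
  13: 13 XOR 8 = 5 < 13 — winning move (to 5).
  11: 11 XOR 8 = 3 < 11 — winning move (to 3).
  14: 14 XOR 8 = 6 < 14 — winning move (to 6).
That gives 3 winning moves.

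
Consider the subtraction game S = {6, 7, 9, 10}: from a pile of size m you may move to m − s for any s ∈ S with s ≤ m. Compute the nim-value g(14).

Grundy values for subtraction set {6, 7, 9, 10}:
g(0) = mex{} = 0
g(1) = mex{} = 0
g(2) = mex{} = 0
g(3) = mex{} = 0
g(4) = mex{} = 0
g(5) = mex{} = 0
g(6) = mex{0} = 1
g(7) = mex{0} = 1
g(8) = mex{0} = 1
g(9) = mex{0} = 1
g(10) = mex{0} = 1
g(11) = mex{0} = 1
g(12) = mex{0,1} = 2
g(13) = mex{0,1} = 2
g(14) = mex{0,1} = 2
So g(14) = 2.

2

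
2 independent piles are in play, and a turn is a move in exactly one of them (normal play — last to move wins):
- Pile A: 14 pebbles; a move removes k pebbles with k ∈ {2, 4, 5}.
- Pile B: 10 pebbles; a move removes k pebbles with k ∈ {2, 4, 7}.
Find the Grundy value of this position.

Build the Grundy sequence for pile A with g(k) = mex{g(k−s) : s ∈ {2, 4, 5}, s ≤ k}:
g(0) = mex{} = 0
g(1) = mex{} = 0
g(2) = mex{0} = 1
g(3) = mex{0} = 1
g(4) = mex{0,1} = 2
g(5) = mex{0,1} = 2
g(6) = mex{0,1,2} = 3
g(7) = mex{1,2} = 0
g(8) = mex{1,2,3} = 0
g(9) = mex{0,2} = 1
g(10) = mex{0,2,3} = 1
g(11) = mex{0,1,3} = 2
g(12) = mex{0,1} = 2
g(13) = mex{0,1,2} = 3
g(14) = mex{1,2} = 0
So g(14) = 0.
Build the Grundy sequence for pile B with g(k) = mex{g(k−s) : s ∈ {2, 4, 7}, s ≤ k}:
g(0) = mex{} = 0
g(1) = mex{} = 0
g(2) = mex{0} = 1
g(3) = mex{0} = 1
g(4) = mex{0,1} = 2
g(5) = mex{0,1} = 2
g(6) = mex{1,2} = 0
g(7) = mex{0,1,2} = 3
g(8) = mex{0,2} = 1
g(9) = mex{1,2,3} = 0
g(10) = mex{0,1} = 2
So g(10) = 2.
By the Sprague-Grundy theorem, the Grundy value of a sum of independent games is the XOR of the component values.
Combined value = 0 XOR 2 = 2.

2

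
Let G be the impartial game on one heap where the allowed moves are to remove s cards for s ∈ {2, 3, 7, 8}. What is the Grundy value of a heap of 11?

Grundy values for subtraction set {2, 3, 7, 8}:
k:     0  1  2  3  4  5  6  7  8  9 10 11
g(k):  0  0  1  1  2  0  0  1  1  2  0  0
So g(11) = 0.

0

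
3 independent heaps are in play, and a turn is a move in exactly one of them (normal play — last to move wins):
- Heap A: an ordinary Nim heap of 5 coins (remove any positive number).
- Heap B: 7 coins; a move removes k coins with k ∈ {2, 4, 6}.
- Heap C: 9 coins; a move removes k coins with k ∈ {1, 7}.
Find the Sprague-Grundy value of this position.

7

Heap A is a plain Nim heap of size 5, so its Grundy value is 5.
Build the Grundy sequence for heap B with g(k) = mex{g(k−s) : s ∈ {2, 4, 6}, s ≤ k}:
k:     0  1  2  3  4  5  6  7
g(k):  0  0  1  1  2  2  3  3
So g(7) = 3.
Build the Grundy sequence for heap C with g(k) = mex{g(k−s) : s ∈ {1, 7}, s ≤ k}:
g(0) = mex{} = 0
g(1) = mex{0} = 1
g(2) = mex{1} = 0
g(3) = mex{0} = 1
g(4) = mex{1} = 0
g(5) = mex{0} = 1
g(6) = mex{1} = 0
g(7) = mex{0} = 1
g(8) = mex{1} = 0
g(9) = mex{0} = 1
So g(9) = 1.
The value of a disjunctive sum is the nim-sum of the parts.
Combined value = 5 XOR 3 XOR 1 = 7.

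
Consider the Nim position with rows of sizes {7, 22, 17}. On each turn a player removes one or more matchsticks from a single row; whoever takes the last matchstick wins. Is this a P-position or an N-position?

Compute the nim-sum pairwise:
7 ^ 22 = 17
17 ^ 17 = 0
The nim-sum is 0, so this is a P-position: the player to move is in a losing position under optimal play.

P-position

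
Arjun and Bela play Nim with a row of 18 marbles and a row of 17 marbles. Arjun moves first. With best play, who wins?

Arjun wins

Bitwise XOR of the heap sizes:
  10010  (18)
  10001  (17)
  -----
  00011  (3)
The nim-sum is 3 ≠ 0, so this is an N-position: the player to move can win; Arjun has a winning move.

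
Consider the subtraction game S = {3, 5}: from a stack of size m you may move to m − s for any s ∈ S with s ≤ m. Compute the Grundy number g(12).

1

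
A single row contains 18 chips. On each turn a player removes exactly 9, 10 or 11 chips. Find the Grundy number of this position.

Compute g(0), g(1), … for moves {9, 10, 11}:
k:     0  1  2  3  4  5  6  7  8  9 10 11 12 13 14 15 16 17 18
g(k):  0  0  0  0  0  0  0  0  0  1  1  1  1  1  1  1  1  1  2
So g(18) = 2.

2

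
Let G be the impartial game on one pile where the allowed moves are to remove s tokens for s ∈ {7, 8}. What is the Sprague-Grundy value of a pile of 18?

Grundy values for subtraction set {7, 8}:
k:     0  1  2  3  4  5  6  7  8  9 10 11 12 13 14 15 16 17 18
g(k):  0  0  0  0  0  0  0  1  1  1  1  1  1  1  2  0  0  0  0
So g(18) = 0.

0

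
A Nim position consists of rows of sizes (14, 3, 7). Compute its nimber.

10

Nim-sum: 14 ^ 3 ^ 7 = 10.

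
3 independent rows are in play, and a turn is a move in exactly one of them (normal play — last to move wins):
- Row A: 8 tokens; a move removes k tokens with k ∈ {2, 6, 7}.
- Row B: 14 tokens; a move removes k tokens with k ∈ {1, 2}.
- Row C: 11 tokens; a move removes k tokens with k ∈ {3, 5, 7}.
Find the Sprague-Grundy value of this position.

0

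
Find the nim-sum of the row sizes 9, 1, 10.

2

Write each in binary and XOR column by column:
  1001  (9)
  0001  (1)
  1010  (10)
  ----
  0010  (2)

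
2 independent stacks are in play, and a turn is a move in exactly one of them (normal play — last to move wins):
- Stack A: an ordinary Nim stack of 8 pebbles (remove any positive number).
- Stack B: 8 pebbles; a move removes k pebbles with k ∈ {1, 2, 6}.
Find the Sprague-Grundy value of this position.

Stack A is a plain Nim stack of size 8, so its Grundy value is 8.
Build the Grundy sequence for stack B with g(k) = mex{g(k−s) : s ∈ {1, 2, 6}, s ≤ k}:
k:     0  1  2  3  4  5  6  7  8
g(k):  0  1  2  0  1  2  3  0  1
So g(8) = 1.
By the Sprague-Grundy theorem, the Grundy value of a sum of independent games is the XOR of the component values.
Combined value = 8 XOR 1 = 9.

9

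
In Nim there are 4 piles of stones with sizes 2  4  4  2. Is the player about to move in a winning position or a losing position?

Losing position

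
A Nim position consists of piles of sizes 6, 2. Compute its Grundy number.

4

Compute the nim-sum pairwise:
6 ⊕ 2 = 4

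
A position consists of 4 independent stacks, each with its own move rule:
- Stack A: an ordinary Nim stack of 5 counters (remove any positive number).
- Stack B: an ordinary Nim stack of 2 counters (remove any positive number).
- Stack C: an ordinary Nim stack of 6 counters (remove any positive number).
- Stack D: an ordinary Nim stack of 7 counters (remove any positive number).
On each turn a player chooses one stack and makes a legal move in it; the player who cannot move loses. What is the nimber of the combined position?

Stack A is a plain Nim stack of size 5, so its Grundy value is 5.
Stack B is a plain Nim stack of size 2, so its Grundy value is 2.
Stack C is a plain Nim stack of size 6, so its Grundy value is 6.
Stack D is a plain Nim stack of size 7, so its Grundy value is 7.
The value of a disjunctive sum is the nim-sum of the parts.
Combined value = 5 XOR 2 XOR 6 XOR 7 = 6.

6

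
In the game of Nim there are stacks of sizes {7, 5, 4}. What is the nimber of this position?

6

Write each in binary and XOR column by column:
  111  (7)
  101  (5)
  100  (4)
  ---
  110  (6)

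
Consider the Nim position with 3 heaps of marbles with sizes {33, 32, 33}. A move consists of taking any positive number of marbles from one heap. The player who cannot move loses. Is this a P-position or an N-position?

Bitwise XOR of the heap sizes:
  100001  (33)
  100000  (32)
  100001  (33)
  ------
  100000  (32)
The nim-sum is 32 ≠ 0, so this is an N-position: the player to move can win.

N-position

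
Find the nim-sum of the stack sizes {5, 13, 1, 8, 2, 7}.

4

Nim-sum: 5 ^ 13 ^ 1 ^ 8 ^ 2 ^ 7 = 4.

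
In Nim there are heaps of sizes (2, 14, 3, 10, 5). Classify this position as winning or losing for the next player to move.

Losing position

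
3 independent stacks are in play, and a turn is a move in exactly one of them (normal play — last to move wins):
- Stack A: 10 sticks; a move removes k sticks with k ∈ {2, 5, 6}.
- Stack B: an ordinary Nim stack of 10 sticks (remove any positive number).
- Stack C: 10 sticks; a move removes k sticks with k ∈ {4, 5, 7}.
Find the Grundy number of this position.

9

Grundy values for stack A (subtraction set {2, 5, 6}):
g(0) = mex{} = 0
g(1) = mex{} = 0
g(2) = mex{0} = 1
g(3) = mex{0} = 1
g(4) = mex{1} = 0
g(5) = mex{0,1} = 2
g(6) = mex{0} = 1
g(7) = mex{0,1,2} = 3
g(8) = mex{1} = 0
g(9) = mex{0,1,3} = 2
g(10) = mex{0,2} = 1
So g(10) = 1.
Stack B is a plain Nim stack of size 10, so its Grundy value is 10.
For stack C, compute g(0), g(1), … with moves {4, 5, 7}:
k:     0  1  2  3  4  5  6  7  8  9 10
g(k):  0  0  0  0  1  1  1  1  2  2  2
So g(10) = 2.
By the Sprague-Grundy theorem, the Grundy value of a sum of independent games is the XOR of the component values.
Combined value = 1 XOR 10 XOR 2 = 9.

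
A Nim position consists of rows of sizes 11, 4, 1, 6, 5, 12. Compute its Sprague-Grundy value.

1

Bitwise XOR of the heap sizes:
  1011  (11)
  0100  (4)
  0001  (1)
  0110  (6)
  0101  (5)
  1100  (12)
  ----
  0001  (1)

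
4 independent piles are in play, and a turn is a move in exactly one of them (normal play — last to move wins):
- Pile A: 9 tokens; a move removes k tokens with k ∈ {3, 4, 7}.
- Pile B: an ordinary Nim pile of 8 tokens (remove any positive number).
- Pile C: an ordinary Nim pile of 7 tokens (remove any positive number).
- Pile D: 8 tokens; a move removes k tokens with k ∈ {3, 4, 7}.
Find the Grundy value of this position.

Build the Grundy sequence for pile A with g(k) = mex{g(k−s) : s ∈ {3, 4, 7}, s ≤ k}:
k:     0  1  2  3  4  5  6  7  8  9
g(k):  0  0  0  1  1  1  2  2  2  3
So g(9) = 3.
Pile B is a plain Nim pile of size 8, so its Grundy value is 8.
Pile C is a plain Nim pile of size 7, so its Grundy value is 7.
For pile D, compute g(0), g(1), … with moves {3, 4, 7}:
g(0) = mex{} = 0
g(1) = mex{} = 0
g(2) = mex{} = 0
g(3) = mex{0} = 1
g(4) = mex{0} = 1
g(5) = mex{0} = 1
g(6) = mex{0,1} = 2
g(7) = mex{0,1} = 2
g(8) = mex{0,1} = 2
So g(8) = 2.
The value of a disjunctive sum is the nim-sum of the parts.
Combined value = 3 XOR 8 XOR 7 XOR 2 = 14.

14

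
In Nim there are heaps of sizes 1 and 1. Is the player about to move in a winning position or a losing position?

Losing position

Nim-sum: 1 XOR 1 = 0.
The nim-sum is 0, so this is a P-position: the player to move is in a losing position under optimal play.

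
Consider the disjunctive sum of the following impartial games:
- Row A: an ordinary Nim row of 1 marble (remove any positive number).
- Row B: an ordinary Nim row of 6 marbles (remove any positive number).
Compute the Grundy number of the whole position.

7

Row A is a plain Nim row of size 1, so its Grundy value is 1.
Row B is a plain Nim row of size 6, so its Grundy value is 6.
The value of a disjunctive sum is the nim-sum of the parts.
Combined value = 1 ⊕ 6 = 7.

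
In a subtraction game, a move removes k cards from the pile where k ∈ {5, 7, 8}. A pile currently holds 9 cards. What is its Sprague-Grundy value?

Build the Grundy sequence with g(k) = mex{g(k−s) : s ∈ {5, 7, 8}, s ≤ k}:
k:     0  1  2  3  4  5  6  7  8  9
g(k):  0  0  0  0  0  1  1  1  1  1
So g(9) = 1.

1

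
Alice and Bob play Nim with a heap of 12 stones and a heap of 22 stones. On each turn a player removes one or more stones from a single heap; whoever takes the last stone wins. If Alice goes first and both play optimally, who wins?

Alice wins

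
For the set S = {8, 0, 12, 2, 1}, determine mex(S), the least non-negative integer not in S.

The values 0, 1, 2 are all present; 3 is the first non-negative integer missing from the set.

3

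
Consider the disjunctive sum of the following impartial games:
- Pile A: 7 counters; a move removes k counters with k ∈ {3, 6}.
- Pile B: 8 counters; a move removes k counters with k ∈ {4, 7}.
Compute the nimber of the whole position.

0

Grundy values for pile A (subtraction set {3, 6}):
k:     0  1  2  3  4  5  6  7
g(k):  0  0  0  1  1  1  2  2
So g(7) = 2.
Build the Grundy sequence for pile B with g(k) = mex{g(k−s) : s ∈ {4, 7}, s ≤ k}:
g(0) = mex{} = 0
g(1) = mex{} = 0
g(2) = mex{} = 0
g(3) = mex{} = 0
g(4) = mex{0} = 1
g(5) = mex{0} = 1
g(6) = mex{0} = 1
g(7) = mex{0} = 1
g(8) = mex{0,1} = 2
So g(8) = 2.
The value of a disjunctive sum is the nim-sum of the parts.
Combined value = 2 ⊕ 2 = 0.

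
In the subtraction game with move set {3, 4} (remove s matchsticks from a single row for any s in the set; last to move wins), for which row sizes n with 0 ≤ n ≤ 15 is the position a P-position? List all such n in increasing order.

0, 1, 2, 7, 8, 9, 14, 15

Grundy values for subtraction set {3, 4}:
k:     0  1  2  3  4  5  6  7  8  9 10 11 12 13 14 15
g(k):  0  0  0  1  1  1  2  0  0  0  1  1  1  2  0  0
The P-positions (g = 0) in 0..15 are 0, 1, 2, 7, 8, 9, 14, 15.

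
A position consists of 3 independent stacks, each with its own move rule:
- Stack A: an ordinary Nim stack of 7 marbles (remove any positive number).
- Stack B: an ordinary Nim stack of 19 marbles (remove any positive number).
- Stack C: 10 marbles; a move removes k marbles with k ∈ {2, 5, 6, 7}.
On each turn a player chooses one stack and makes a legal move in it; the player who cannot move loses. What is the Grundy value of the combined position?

Stack A is a plain Nim stack of size 7, so its Grundy value is 7.
Stack B is a plain Nim stack of size 19, so its Grundy value is 19.
For stack C, compute g(0), g(1), … with moves {2, 5, 6, 7}:
k:     0  1  2  3  4  5  6  7  8  9 10
g(k):  0  0  1  1  0  2  1  3  2  2  3
So g(10) = 3.
The value of a disjunctive sum is the nim-sum of the parts.
Combined value = 7 ⊕ 19 ⊕ 3 = 23.

23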